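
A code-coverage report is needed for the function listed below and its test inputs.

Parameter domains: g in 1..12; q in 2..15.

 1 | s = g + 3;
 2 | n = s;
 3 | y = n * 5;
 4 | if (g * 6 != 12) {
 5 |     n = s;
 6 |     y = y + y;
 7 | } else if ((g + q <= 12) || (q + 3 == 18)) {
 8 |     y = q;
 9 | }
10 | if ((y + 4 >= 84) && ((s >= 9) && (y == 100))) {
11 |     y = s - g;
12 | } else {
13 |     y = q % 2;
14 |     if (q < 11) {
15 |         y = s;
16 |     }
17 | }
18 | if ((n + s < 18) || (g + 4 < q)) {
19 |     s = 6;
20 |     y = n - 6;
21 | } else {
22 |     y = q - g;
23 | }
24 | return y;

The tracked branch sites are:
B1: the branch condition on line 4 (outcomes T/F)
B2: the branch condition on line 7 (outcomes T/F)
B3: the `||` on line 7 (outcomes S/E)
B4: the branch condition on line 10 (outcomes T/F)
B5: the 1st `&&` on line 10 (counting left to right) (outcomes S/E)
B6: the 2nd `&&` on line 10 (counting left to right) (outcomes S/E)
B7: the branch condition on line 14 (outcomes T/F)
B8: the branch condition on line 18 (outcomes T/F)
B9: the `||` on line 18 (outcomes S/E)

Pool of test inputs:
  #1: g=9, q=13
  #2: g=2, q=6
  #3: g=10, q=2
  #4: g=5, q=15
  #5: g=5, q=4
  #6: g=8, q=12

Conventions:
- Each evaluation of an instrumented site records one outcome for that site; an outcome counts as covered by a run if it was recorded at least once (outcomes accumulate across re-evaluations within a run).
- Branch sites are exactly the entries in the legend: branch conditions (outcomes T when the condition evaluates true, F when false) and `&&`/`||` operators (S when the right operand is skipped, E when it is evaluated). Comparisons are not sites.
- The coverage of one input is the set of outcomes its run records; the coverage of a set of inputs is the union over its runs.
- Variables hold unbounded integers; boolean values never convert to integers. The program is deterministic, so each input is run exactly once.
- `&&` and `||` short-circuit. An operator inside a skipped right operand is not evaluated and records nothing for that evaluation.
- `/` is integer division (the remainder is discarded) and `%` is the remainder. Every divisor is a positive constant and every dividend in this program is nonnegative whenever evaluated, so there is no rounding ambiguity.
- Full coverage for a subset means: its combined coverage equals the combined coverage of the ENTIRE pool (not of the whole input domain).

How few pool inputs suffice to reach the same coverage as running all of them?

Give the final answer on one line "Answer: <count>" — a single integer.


input #1 (g=9, q=13): covers B1=T, B4=F, B5=E, B6=E, B7=F, B8=F, B9=E
input #2 (g=2, q=6): covers B1=F, B2=T, B3=S, B4=F, B5=S, B7=T, B8=T, B9=S
input #3 (g=10, q=2): covers B1=T, B4=F, B5=E, B6=E, B7=T, B8=F, B9=E
input #4 (g=5, q=15): covers B1=T, B4=F, B5=E, B6=S, B7=F, B8=T, B9=S
input #5 (g=5, q=4): covers B1=T, B4=F, B5=E, B6=S, B7=T, B8=T, B9=S
input #6 (g=8, q=12): covers B1=T, B4=F, B5=E, B6=E, B7=F, B8=F, B9=E
together the pool reaches 15 outcomes: B1=T, B1=F, B2=T, B3=S, B4=F, B5=S, B5=E, B6=S, B6=E, B7=T, B7=F, B8=T, B8=F, B9=S, B9=E
every size-1 subset falls short of the 15 outcomes (best: 8/15)
every size-2 subset falls short of the 15 outcomes (best: 14/15)
size 3: inputs {1, 2, 4} cover all 15 outcomes, and no lexicographically smaller subset of this size does
Answer: 3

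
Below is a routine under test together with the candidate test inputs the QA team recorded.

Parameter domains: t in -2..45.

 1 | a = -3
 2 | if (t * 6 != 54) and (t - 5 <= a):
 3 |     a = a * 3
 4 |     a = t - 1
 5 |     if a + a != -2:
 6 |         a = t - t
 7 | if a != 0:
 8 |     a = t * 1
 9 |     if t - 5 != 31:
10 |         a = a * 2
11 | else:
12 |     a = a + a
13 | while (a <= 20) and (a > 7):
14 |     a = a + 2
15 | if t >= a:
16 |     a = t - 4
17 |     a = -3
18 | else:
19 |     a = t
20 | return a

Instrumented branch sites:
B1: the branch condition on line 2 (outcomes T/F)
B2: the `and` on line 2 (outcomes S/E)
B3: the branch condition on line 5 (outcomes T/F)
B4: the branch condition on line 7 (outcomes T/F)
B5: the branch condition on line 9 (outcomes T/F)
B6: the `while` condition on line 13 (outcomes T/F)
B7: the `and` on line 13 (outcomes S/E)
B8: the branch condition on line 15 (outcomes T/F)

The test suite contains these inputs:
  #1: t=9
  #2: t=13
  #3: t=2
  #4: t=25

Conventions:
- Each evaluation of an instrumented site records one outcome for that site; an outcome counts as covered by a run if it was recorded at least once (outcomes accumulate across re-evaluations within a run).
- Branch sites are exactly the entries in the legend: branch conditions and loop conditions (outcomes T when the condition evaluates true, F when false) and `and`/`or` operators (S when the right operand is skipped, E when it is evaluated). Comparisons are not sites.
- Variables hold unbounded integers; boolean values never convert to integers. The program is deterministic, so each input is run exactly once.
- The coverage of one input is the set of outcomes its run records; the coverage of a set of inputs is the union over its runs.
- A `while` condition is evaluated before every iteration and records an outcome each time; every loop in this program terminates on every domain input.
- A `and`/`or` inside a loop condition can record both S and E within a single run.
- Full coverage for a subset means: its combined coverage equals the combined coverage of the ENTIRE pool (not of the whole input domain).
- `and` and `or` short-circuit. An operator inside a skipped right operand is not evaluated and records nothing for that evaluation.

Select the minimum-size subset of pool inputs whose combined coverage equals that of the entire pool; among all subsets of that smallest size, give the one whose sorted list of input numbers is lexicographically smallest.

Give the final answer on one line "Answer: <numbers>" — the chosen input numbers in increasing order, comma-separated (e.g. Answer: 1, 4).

#1 (t=9) -> B2->S, B1->F, B4->T, B5->T, B7->E, B6->T, B7->E, B6->T, B7->S, B6->F, B8->F; covered: B1=F, B2=S, B4=T, B5=T, B6=T, B6=F, B7=S, B7=E, B8=F
#2 (t=13) -> B2->E, B1->F, B4->T, B5->T, B7->S, B6->F, B8->F; covered: B1=F, B2=E, B4=T, B5=T, B6=F, B7=S, B8=F
#3 (t=2) -> B2->E, B1->T, B3->T, B4->F, B7->E, B6->F, B8->T; covered: B1=T, B2=E, B3=T, B4=F, B6=F, B7=E, B8=T
#4 (t=25) -> B2->E, B1->F, B4->T, B5->T, B7->S, B6->F, B8->F; covered: B1=F, B2=E, B4=T, B5=T, B6=F, B7=S, B8=F
union over all inputs: B1=T, B1=F, B2=S, B2=E, B3=T, B4=T, B4=F, B5=T, B6=T, B6=F, B7=S, B7=E, B8=T, B8=F (14 outcomes)
every size-1 subset falls short of the 14 outcomes (best: 9/14)
size 2: inputs {1, 3} cover all 14 outcomes, and no lexicographically smaller subset of this size does

Answer: 1, 3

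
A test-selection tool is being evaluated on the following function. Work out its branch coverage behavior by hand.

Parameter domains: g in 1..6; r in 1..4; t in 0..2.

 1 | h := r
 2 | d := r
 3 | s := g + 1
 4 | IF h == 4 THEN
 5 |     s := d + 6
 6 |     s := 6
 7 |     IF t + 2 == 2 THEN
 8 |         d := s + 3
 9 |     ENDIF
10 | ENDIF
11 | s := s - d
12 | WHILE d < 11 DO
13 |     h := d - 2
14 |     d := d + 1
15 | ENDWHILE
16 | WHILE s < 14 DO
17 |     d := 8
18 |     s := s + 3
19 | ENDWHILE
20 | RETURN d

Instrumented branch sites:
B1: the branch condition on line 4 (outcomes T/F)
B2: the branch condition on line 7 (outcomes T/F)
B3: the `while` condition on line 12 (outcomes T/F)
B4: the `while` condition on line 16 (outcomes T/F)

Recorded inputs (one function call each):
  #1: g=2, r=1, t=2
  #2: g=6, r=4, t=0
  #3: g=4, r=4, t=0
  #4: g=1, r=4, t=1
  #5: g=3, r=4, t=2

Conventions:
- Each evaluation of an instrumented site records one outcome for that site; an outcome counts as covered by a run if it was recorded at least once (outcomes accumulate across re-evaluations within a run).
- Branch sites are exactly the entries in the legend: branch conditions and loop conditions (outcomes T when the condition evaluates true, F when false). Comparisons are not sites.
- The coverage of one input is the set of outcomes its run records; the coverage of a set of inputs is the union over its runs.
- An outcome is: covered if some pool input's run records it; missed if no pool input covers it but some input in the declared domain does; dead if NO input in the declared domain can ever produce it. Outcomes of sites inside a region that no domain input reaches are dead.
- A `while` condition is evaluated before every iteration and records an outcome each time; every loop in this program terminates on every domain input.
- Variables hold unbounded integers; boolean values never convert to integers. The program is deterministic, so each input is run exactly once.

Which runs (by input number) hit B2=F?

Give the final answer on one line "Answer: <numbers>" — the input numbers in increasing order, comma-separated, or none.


input #1 (g=2, r=1, t=2): misses B2=F
input #2 (g=6, r=4, t=0): misses B2=F
input #3 (g=4, r=4, t=0): misses B2=F
input #4 (g=1, r=4, t=1): covers B2=F
input #5 (g=3, r=4, t=2): covers B2=F
Answer: 4, 5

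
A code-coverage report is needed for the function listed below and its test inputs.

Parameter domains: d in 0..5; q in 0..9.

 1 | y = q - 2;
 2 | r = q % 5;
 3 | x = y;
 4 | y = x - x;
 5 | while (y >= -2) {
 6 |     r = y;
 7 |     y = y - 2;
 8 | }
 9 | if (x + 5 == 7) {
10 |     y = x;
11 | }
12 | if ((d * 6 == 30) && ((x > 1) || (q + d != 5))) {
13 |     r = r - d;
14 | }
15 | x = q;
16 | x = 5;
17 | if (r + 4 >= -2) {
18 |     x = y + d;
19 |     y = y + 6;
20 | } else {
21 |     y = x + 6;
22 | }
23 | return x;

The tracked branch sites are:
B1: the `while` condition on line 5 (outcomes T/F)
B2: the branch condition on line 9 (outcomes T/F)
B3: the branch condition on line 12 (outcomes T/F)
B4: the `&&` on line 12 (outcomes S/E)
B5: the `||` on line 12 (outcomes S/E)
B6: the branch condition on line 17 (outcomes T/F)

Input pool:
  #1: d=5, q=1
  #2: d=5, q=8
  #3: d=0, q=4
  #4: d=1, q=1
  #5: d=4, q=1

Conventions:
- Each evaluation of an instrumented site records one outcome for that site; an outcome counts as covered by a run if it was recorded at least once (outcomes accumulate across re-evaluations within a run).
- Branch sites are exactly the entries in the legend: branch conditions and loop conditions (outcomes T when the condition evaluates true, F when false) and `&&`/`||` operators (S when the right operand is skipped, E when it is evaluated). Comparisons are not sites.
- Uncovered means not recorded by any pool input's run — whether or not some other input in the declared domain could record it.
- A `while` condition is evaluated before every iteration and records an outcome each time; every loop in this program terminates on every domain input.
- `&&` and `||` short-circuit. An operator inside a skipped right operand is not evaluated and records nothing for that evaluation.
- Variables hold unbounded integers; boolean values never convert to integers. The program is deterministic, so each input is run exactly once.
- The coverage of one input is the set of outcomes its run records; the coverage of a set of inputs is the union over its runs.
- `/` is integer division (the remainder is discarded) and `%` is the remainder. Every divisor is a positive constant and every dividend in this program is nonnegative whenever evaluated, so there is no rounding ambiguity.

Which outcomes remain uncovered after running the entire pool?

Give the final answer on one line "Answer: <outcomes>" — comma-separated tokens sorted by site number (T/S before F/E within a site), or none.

test 1 (d=5, q=1) fires B1->T, B1->T, B1->F, B2->F, B4->E, B5->E, B3->T, B6->F; hits B1=T, B1=F, B2=F, B3=T, B4=E, B5=E, B6=F
test 2 (d=5, q=8) fires B1->T, B1->T, B1->F, B2->F, B4->E, B5->S, B3->T, B6->F; hits B1=T, B1=F, B2=F, B3=T, B4=E, B5=S, B6=F
test 3 (d=0, q=4) fires B1->T, B1->T, B1->F, B2->T, B4->S, B3->F, B6->T; hits B1=T, B1=F, B2=T, B3=F, B4=S, B6=T
test 4 (d=1, q=1) fires B1->T, B1->T, B1->F, B2->F, B4->S, B3->F, B6->T; hits B1=T, B1=F, B2=F, B3=F, B4=S, B6=T
test 5 (d=4, q=1) fires B1->T, B1->T, B1->F, B2->F, B4->S, B3->F, B6->T; hits B1=T, B1=F, B2=F, B3=F, B4=S, B6=T
union over the pool: B1=T, B1=F, B2=T, B2=F, B3=T, B3=F, B4=S, B4=E, B5=S, B5=E, B6=T, B6=F
uncovered (0 of 12): none

Answer: none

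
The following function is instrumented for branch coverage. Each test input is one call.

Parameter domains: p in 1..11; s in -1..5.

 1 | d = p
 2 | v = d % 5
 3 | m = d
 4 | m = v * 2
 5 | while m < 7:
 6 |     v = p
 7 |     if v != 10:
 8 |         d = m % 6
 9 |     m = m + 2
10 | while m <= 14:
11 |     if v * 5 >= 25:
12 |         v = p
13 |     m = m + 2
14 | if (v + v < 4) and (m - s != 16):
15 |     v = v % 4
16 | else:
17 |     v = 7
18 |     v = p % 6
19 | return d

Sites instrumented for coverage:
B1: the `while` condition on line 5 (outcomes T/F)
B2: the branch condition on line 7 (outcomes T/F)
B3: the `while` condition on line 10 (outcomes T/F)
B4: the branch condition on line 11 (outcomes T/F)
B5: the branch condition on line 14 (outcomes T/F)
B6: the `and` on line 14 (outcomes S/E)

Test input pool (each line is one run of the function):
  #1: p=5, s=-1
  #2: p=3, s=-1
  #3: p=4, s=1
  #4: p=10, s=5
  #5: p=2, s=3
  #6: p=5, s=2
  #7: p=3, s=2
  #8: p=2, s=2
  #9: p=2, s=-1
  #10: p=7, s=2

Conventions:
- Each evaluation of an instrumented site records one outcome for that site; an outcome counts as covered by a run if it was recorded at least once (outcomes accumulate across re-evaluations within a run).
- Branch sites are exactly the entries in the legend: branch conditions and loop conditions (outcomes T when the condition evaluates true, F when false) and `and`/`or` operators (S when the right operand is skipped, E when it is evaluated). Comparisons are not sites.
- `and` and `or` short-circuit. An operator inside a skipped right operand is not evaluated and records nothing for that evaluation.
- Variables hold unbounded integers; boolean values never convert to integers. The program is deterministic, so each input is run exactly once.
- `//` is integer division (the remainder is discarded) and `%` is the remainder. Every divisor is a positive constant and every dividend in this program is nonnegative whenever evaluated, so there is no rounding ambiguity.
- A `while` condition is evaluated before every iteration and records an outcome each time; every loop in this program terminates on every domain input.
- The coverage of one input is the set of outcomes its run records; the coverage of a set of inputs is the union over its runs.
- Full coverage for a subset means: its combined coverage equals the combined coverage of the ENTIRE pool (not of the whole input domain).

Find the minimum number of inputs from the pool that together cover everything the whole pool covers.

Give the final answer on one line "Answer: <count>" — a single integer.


test 1 (p=5, s=-1) fires B1->T, B2->T, B1->T, B2->T, B1->T, B2->T, B1->T, B2->T, B1->F, B3->T, B4->T, B3->T, B4->T, B3->T, ...; hits B1=T, B1=F, B2=T, B3=T, B3=F, B4=T, B5=F, B6=S
test 2 (p=3, s=-1) fires B1->T, B2->T, B1->F, B3->T, B4->F, B3->T, B4->F, B3->T, B4->F, B3->T, B4->F, B3->F, B6->S, B5->F; hits B1=T, B1=F, B2=T, B3=T, B3=F, B4=F, B5=F, B6=S
test 3 (p=4, s=1) fires B1->F, B3->T, B4->F, B3->T, B4->F, B3->T, B4->F, B3->T, B4->F, B3->F, B6->S, B5->F; hits B1=F, B3=T, B3=F, B4=F, B5=F, B6=S
test 4 (p=10, s=5) fires B1->T, B2->F, B1->T, B2->F, B1->T, B2->F, B1->T, B2->F, B1->F, B3->T, B4->T, B3->T, B4->T, B3->T, ...; hits B1=T, B1=F, B2=F, B3=T, B3=F, B4=T, B5=F, B6=S
test 5 (p=2, s=3) fires B1->T, B2->T, B1->T, B2->T, B1->F, B3->T, B4->F, B3->T, B4->F, B3->T, B4->F, B3->T, B4->F, B3->F, ...; hits B1=T, B1=F, B2=T, B3=T, B3=F, B4=F, B5=F, B6=S
test 6 (p=5, s=2) fires B1->T, B2->T, B1->T, B2->T, B1->T, B2->T, B1->T, B2->T, B1->F, B3->T, B4->T, B3->T, B4->T, B3->T, ...; hits B1=T, B1=F, B2=T, B3=T, B3=F, B4=T, B5=F, B6=S
test 7 (p=3, s=2) fires B1->T, B2->T, B1->F, B3->T, B4->F, B3->T, B4->F, B3->T, B4->F, B3->T, B4->F, B3->F, B6->S, B5->F; hits B1=T, B1=F, B2=T, B3=T, B3=F, B4=F, B5=F, B6=S
test 8 (p=2, s=2) fires B1->T, B2->T, B1->T, B2->T, B1->F, B3->T, B4->F, B3->T, B4->F, B3->T, B4->F, B3->T, B4->F, B3->F, ...; hits B1=T, B1=F, B2=T, B3=T, B3=F, B4=F, B5=F, B6=S
test 9 (p=2, s=-1) fires B1->T, B2->T, B1->T, B2->T, B1->F, B3->T, B4->F, B3->T, B4->F, B3->T, B4->F, B3->T, B4->F, B3->F, ...; hits B1=T, B1=F, B2=T, B3=T, B3=F, B4=F, B5=F, B6=S
test 10 (p=7, s=2) fires B1->T, B2->T, B1->T, B2->T, B1->F, B3->T, B4->T, B3->T, B4->T, B3->T, B4->T, B3->T, B4->T, B3->F, ...; hits B1=T, B1=F, B2=T, B3=T, B3=F, B4=T, B5=F, B6=S
union over all inputs: B1=T, B1=F, B2=T, B2=F, B3=T, B3=F, B4=T, B4=F, B5=F, B6=S (10 outcomes)
every size-1 subset falls short of the 10 outcomes (best: 8/10)
size 2: inputs {2, 4} cover all 10 outcomes, and no lexicographically smaller subset of this size does
Answer: 2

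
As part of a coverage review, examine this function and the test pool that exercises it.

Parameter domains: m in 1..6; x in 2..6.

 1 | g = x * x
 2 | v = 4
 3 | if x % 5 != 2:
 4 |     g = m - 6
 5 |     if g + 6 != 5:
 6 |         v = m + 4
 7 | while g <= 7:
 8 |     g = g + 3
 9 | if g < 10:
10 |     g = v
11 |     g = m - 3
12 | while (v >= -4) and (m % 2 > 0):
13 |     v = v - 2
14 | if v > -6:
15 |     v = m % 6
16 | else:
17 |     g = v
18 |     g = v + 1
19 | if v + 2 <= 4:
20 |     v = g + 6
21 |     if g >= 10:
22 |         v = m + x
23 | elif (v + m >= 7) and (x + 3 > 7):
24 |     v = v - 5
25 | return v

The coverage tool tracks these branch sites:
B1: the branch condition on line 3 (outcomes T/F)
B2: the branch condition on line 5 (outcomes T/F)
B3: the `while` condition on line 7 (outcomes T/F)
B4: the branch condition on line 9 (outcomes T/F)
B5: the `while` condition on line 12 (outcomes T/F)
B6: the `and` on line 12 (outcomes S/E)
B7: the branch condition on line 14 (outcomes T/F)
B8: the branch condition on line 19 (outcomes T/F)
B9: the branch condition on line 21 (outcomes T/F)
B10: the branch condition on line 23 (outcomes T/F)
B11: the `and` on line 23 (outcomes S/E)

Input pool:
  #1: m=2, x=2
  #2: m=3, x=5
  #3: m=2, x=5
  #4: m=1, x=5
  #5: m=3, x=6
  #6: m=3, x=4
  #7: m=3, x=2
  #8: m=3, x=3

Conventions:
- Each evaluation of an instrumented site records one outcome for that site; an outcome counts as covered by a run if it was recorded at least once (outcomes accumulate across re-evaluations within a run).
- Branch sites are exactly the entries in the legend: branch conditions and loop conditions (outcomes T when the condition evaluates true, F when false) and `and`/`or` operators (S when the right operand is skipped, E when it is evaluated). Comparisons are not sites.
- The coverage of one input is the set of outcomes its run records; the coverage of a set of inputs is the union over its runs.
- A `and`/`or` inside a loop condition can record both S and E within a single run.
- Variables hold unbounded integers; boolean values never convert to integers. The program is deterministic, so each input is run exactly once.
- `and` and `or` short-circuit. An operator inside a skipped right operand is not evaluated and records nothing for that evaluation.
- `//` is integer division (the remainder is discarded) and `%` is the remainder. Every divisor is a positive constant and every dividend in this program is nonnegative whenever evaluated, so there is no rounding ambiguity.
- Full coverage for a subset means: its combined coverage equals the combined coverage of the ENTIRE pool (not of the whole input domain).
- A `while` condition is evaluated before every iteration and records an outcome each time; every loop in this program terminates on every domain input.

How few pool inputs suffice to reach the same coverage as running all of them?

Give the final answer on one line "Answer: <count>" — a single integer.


input #1 (m=2, x=2): events B1->F, B3->T, B3->T, B3->F, B4->F, B6->E, B5->F, B7->T, B8->T, B9->T; covers B1=F, B3=T, B3=F, B4=F, B5=F, B6=E, B7=T, B8=T, B9=T
input #2 (m=3, x=5): events B1->T, B2->T, B3->T, B3->T, B3->T, B3->T, B3->F, B4->T, B6->E, B5->T, B6->E, B5->T, B6->E, B5->T, ...; covers B1=T, B2=T, B3=T, B3=F, B4=T, B5=T, B5=F, B6=S, B6=E, B7=T, B8=F, B10=F, B11=S
input #3 (m=2, x=5): events B1->T, B2->T, B3->T, B3->T, B3->T, B3->T, B3->F, B4->T, B6->E, B5->F, B7->T, B8->T, B9->F; covers B1=T, B2=T, B3=T, B3=F, B4=T, B5=F, B6=E, B7=T, B8=T, B9=F
input #4 (m=1, x=5): events B1->T, B2->T, B3->T, B3->T, B3->T, B3->T, B3->T, B3->F, B4->F, B6->E, B5->T, B6->E, B5->T, B6->E, ...; covers B1=T, B2=T, B3=T, B3=F, B4=F, B5=T, B5=F, B6=S, B6=E, B7=T, B8=T, B9=T
input #5 (m=3, x=6): events B1->T, B2->T, B3->T, B3->T, B3->T, B3->T, B3->F, B4->T, B6->E, B5->T, B6->E, B5->T, B6->E, B5->T, ...; covers B1=T, B2=T, B3=T, B3=F, B4=T, B5=T, B5=F, B6=S, B6=E, B7=T, B8=F, B10=F, B11=S
input #6 (m=3, x=4): events B1->T, B2->T, B3->T, B3->T, B3->T, B3->T, B3->F, B4->T, B6->E, B5->T, B6->E, B5->T, B6->E, B5->T, ...; covers B1=T, B2=T, B3=T, B3=F, B4=T, B5=T, B5=F, B6=S, B6=E, B7=T, B8=F, B10=F, B11=S
input #7 (m=3, x=2): events B1->F, B3->T, B3->T, B3->F, B4->F, B6->E, B5->T, B6->E, B5->T, B6->E, B5->T, B6->E, B5->T, B6->E, ...; covers B1=F, B3=T, B3=F, B4=F, B5=T, B5=F, B6=S, B6=E, B7=F, B8=T, B9=F
input #8 (m=3, x=3): events B1->T, B2->T, B3->T, B3->T, B3->T, B3->T, B3->F, B4->T, B6->E, B5->T, B6->E, B5->T, B6->E, B5->T, ...; covers B1=T, B2=T, B3=T, B3=F, B4=T, B5=T, B5=F, B6=S, B6=E, B7=T, B8=F, B10=F, B11=S
union over all inputs: B1=T, B1=F, B2=T, B3=T, B3=F, B4=T, B4=F, B5=T, B5=F, B6=S, B6=E, B7=T, B7=F, B8=T, B8=F, B9=T, B9=F, B10=F, B11=S (19 outcomes)
no size-1 subset reaches all 19 outcomes (best union: 13/19)
no size-2 subset reaches all 19 outcomes (best union: 18/19)
at size 3, {1, 2, 7} reaches all 19 outcomes; every lexicographically earlier size-3 subset fails
Answer: 3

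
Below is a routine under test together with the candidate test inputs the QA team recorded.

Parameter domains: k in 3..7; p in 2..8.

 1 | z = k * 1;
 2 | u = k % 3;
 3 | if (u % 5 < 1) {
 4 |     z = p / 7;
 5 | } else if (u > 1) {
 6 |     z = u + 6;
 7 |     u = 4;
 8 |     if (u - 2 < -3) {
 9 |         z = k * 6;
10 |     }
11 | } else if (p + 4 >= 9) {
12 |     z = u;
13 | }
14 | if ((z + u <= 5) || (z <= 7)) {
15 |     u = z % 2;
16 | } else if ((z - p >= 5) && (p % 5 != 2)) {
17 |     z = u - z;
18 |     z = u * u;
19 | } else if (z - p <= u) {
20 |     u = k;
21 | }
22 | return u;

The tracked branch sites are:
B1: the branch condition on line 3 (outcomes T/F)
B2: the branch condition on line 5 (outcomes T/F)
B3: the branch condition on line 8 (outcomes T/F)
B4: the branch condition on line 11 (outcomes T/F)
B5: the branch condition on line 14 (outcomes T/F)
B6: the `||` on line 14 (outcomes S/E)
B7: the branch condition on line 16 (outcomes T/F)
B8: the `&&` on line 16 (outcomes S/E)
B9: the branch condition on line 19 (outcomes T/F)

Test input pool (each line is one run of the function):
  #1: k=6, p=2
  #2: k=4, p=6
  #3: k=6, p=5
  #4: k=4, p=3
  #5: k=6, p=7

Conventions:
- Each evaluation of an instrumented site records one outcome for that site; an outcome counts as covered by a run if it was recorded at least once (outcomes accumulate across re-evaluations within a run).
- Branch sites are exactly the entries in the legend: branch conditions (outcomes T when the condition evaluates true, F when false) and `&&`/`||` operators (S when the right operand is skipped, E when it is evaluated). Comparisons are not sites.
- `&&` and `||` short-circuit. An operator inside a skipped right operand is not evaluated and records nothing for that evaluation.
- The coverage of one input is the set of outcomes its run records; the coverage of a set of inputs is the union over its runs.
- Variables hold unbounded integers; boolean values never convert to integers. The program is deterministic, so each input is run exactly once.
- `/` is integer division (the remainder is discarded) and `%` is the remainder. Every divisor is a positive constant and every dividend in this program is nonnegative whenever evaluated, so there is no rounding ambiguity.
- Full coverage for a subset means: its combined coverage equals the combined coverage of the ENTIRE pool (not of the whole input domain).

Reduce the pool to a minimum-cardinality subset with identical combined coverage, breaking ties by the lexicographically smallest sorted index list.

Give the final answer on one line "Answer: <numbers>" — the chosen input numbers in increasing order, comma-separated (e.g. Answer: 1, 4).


test 1 (k=6, p=2) fires B1->T, B6->S, B5->T; hits B1=T, B5=T, B6=S
test 2 (k=4, p=6) fires B1->F, B2->F, B4->T, B6->S, B5->T; hits B1=F, B2=F, B4=T, B5=T, B6=S
test 3 (k=6, p=5) fires B1->T, B6->S, B5->T; hits B1=T, B5=T, B6=S
test 4 (k=4, p=3) fires B1->F, B2->F, B4->F, B6->S, B5->T; hits B1=F, B2=F, B4=F, B5=T, B6=S
test 5 (k=6, p=7) fires B1->T, B6->S, B5->T; hits B1=T, B5=T, B6=S
together the pool reaches 7 outcomes: B1=T, B1=F, B2=F, B4=T, B4=F, B5=T, B6=S
size 1 is not enough: best union over all size-1 subsets is 5/7
size 2 is not enough: best union over all size-2 subsets is 6/7
at size 3, {1, 2, 4} reaches all 7 outcomes; every lexicographically earlier size-3 subset fails
Answer: 1, 2, 4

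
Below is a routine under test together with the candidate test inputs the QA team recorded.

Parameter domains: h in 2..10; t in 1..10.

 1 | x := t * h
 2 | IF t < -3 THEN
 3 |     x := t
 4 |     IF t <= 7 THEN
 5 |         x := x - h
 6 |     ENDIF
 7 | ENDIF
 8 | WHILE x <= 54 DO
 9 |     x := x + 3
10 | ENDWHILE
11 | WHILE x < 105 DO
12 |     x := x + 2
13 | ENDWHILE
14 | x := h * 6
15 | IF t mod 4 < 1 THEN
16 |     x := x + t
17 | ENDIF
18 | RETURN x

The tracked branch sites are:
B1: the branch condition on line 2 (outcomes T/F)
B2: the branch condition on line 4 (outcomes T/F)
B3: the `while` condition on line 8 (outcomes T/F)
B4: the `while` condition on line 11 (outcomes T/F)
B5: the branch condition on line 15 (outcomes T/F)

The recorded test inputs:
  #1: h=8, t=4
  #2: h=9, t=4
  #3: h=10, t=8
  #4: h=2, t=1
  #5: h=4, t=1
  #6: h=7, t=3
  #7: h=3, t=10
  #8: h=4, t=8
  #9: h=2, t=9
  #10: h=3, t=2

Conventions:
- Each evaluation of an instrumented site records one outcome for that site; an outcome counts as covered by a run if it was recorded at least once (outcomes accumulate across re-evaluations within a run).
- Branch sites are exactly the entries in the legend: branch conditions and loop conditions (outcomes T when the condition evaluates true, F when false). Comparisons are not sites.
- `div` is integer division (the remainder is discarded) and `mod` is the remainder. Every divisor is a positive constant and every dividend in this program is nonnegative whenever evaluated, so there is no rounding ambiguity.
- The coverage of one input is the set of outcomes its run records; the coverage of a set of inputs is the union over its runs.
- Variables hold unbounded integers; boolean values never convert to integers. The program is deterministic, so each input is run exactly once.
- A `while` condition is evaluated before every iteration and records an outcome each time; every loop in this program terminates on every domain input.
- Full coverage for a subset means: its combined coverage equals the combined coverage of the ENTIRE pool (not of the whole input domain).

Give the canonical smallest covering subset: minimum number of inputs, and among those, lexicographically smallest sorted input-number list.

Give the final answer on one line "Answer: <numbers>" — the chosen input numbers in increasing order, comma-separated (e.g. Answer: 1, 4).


#1 (h=8, t=4) -> covered: B1=F, B3=T, B3=F, B4=T, B4=F, B5=T
#2 (h=9, t=4) -> covered: B1=F, B3=T, B3=F, B4=T, B4=F, B5=T
#3 (h=10, t=8) -> covered: B1=F, B3=F, B4=T, B4=F, B5=T
#4 (h=2, t=1) -> covered: B1=F, B3=T, B3=F, B4=T, B4=F, B5=F
#5 (h=4, t=1) -> covered: B1=F, B3=T, B3=F, B4=T, B4=F, B5=F
#6 (h=7, t=3) -> covered: B1=F, B3=T, B3=F, B4=T, B4=F, B5=F
#7 (h=3, t=10) -> covered: B1=F, B3=T, B3=F, B4=T, B4=F, B5=F
#8 (h=4, t=8) -> covered: B1=F, B3=T, B3=F, B4=T, B4=F, B5=T
#9 (h=2, t=9) -> covered: B1=F, B3=T, B3=F, B4=T, B4=F, B5=F
#10 (h=3, t=2) -> covered: B1=F, B3=T, B3=F, B4=T, B4=F, B5=F
the full pool covers 7 outcomes: B1=F, B3=T, B3=F, B4=T, B4=F, B5=T, B5=F
no size-1 subset reaches all 7 outcomes (best union: 6/7)
at size 2, {1, 4} reaches all 7 outcomes; every lexicographically earlier size-2 subset fails
Answer: 1, 4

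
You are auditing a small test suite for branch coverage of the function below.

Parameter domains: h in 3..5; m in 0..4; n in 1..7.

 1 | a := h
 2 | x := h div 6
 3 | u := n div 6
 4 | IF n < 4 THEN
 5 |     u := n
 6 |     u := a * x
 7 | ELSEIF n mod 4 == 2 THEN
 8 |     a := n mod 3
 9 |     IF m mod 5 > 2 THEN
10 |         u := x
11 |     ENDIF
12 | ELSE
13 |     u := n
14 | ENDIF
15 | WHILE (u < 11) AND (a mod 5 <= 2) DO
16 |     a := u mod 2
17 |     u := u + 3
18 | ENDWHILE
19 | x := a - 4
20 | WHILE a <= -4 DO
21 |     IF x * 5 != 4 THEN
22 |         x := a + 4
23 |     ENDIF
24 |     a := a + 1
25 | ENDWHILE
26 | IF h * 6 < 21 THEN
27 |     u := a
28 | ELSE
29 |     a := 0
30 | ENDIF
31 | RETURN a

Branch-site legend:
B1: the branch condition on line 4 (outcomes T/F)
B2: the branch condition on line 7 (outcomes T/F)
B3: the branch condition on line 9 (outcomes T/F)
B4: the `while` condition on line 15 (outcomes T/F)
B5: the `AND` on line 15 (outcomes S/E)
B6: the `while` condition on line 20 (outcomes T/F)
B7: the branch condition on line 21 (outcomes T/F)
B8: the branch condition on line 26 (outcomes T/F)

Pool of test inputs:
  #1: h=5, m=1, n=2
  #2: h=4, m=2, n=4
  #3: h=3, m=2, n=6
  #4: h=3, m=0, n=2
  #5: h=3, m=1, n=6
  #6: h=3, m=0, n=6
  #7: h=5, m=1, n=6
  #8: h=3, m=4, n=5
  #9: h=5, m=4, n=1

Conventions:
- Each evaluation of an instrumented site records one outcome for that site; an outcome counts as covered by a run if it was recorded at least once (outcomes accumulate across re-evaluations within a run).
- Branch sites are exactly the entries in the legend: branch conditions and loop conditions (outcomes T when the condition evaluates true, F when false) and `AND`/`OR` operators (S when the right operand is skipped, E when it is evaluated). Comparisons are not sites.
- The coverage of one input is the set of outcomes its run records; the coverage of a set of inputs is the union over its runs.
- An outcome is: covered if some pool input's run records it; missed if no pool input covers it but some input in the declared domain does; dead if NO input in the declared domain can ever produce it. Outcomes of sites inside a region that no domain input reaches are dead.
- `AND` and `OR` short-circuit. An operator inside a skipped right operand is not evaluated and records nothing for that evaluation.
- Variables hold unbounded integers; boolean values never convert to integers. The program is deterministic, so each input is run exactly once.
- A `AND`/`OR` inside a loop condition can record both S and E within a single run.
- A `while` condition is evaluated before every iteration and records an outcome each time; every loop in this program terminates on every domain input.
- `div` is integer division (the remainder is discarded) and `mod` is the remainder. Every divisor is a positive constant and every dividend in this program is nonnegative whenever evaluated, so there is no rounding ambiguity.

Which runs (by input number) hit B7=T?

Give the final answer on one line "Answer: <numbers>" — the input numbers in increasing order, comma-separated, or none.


input #1 (h=5, m=1, n=2): misses B7=T
input #2 (h=4, m=2, n=4): misses B7=T
input #3 (h=3, m=2, n=6): misses B7=T
input #4 (h=3, m=0, n=2): misses B7=T
input #5 (h=3, m=1, n=6): misses B7=T
input #6 (h=3, m=0, n=6): misses B7=T
input #7 (h=5, m=1, n=6): misses B7=T
input #8 (h=3, m=4, n=5): misses B7=T
input #9 (h=5, m=4, n=1): misses B7=T
Answer: none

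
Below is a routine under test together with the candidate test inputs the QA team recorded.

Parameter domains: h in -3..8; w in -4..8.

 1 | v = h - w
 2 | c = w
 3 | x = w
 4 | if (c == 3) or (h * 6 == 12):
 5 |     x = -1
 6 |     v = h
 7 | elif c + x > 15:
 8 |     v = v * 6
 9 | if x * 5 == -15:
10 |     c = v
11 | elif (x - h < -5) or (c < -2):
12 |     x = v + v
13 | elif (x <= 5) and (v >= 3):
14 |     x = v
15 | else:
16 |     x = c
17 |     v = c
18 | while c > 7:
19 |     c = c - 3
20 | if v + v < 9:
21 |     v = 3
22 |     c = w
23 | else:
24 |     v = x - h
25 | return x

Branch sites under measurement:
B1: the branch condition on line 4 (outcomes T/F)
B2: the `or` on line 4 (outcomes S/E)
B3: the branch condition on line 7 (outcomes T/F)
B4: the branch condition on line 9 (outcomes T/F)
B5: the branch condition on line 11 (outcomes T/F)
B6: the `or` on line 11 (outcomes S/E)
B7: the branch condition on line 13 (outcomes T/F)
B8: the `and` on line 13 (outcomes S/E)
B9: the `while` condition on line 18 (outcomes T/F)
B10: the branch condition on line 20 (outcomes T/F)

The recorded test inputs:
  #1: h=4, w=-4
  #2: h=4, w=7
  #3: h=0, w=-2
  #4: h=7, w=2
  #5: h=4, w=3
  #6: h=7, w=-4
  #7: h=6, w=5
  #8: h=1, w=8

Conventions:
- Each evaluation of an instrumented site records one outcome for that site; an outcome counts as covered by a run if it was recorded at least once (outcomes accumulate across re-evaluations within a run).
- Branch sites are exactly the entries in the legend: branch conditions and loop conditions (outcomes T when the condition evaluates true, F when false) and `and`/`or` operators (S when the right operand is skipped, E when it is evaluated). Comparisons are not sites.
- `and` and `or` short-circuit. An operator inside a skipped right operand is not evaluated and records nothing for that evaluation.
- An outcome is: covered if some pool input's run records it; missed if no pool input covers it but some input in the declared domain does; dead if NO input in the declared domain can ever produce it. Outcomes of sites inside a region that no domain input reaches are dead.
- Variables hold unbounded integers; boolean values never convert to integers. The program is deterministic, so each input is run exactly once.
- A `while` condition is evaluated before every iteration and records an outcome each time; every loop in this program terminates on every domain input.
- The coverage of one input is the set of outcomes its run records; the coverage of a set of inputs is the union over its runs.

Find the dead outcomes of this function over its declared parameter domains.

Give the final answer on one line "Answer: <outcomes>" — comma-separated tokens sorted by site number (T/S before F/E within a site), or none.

running all 156 domain inputs and tallying outcomes:
  reachable outcomes have witnesses, e.g. B1=T (e.g. h=-3, w=3), B1=F (e.g. h=-3, w=-4), B2=S (e.g. h=-3, w=3), B2=E (e.g. h=-3, w=-4)

Answer: none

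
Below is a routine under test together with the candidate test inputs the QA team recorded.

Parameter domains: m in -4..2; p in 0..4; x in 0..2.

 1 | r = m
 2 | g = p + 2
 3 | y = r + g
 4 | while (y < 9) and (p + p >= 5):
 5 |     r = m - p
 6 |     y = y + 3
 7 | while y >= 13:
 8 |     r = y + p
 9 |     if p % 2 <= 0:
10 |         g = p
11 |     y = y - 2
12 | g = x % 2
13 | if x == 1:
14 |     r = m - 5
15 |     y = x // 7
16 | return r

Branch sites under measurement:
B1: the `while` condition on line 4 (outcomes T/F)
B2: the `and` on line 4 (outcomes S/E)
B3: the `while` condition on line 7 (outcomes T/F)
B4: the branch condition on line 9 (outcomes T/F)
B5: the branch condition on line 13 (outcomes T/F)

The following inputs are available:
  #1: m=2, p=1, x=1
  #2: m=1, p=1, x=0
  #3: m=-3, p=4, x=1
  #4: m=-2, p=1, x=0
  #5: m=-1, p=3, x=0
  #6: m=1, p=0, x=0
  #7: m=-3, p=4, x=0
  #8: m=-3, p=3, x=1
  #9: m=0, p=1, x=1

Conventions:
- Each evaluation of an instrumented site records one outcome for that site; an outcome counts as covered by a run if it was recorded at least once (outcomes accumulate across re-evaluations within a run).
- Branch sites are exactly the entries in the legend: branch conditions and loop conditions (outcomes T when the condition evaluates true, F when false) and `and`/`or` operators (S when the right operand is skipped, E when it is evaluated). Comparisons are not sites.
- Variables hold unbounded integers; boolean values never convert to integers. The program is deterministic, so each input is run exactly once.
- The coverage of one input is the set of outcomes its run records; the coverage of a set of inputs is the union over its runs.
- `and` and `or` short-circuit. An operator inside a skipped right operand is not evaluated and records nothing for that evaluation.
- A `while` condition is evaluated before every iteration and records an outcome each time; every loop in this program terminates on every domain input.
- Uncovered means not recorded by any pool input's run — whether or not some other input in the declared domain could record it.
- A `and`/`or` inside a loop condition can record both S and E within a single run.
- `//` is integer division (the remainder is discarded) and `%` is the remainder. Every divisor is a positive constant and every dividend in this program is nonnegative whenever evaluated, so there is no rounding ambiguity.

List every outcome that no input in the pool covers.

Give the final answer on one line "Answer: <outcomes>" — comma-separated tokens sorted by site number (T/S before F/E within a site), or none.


#1 (m=2, p=1, x=1) -> B2->E, B1->F, B3->F, B5->T; covered: B1=F, B2=E, B3=F, B5=T
#2 (m=1, p=1, x=0) -> B2->E, B1->F, B3->F, B5->F; covered: B1=F, B2=E, B3=F, B5=F
#3 (m=-3, p=4, x=1) -> B2->E, B1->T, B2->E, B1->T, B2->S, B1->F, B3->F, B5->T; covered: B1=T, B1=F, B2=S, B2=E, B3=F, B5=T
#4 (m=-2, p=1, x=0) -> B2->E, B1->F, B3->F, B5->F; covered: B1=F, B2=E, B3=F, B5=F
#5 (m=-1, p=3, x=0) -> B2->E, B1->T, B2->E, B1->T, B2->S, B1->F, B3->F, B5->F; covered: B1=T, B1=F, B2=S, B2=E, B3=F, B5=F
#6 (m=1, p=0, x=0) -> B2->E, B1->F, B3->F, B5->F; covered: B1=F, B2=E, B3=F, B5=F
#7 (m=-3, p=4, x=0) -> B2->E, B1->T, B2->E, B1->T, B2->S, B1->F, B3->F, B5->F; covered: B1=T, B1=F, B2=S, B2=E, B3=F, B5=F
#8 (m=-3, p=3, x=1) -> B2->E, B1->T, B2->E, B1->T, B2->E, B1->T, B2->S, B1->F, B3->F, B5->T; covered: B1=T, B1=F, B2=S, B2=E, B3=F, B5=T
#9 (m=0, p=1, x=1) -> B2->E, B1->F, B3->F, B5->T; covered: B1=F, B2=E, B3=F, B5=T
union over the pool: B1=T, B1=F, B2=S, B2=E, B3=F, B5=T, B5=F
uncovered (3 of 10): B3=T, B4=T, B4=F
Answer: B3=T, B4=T, B4=F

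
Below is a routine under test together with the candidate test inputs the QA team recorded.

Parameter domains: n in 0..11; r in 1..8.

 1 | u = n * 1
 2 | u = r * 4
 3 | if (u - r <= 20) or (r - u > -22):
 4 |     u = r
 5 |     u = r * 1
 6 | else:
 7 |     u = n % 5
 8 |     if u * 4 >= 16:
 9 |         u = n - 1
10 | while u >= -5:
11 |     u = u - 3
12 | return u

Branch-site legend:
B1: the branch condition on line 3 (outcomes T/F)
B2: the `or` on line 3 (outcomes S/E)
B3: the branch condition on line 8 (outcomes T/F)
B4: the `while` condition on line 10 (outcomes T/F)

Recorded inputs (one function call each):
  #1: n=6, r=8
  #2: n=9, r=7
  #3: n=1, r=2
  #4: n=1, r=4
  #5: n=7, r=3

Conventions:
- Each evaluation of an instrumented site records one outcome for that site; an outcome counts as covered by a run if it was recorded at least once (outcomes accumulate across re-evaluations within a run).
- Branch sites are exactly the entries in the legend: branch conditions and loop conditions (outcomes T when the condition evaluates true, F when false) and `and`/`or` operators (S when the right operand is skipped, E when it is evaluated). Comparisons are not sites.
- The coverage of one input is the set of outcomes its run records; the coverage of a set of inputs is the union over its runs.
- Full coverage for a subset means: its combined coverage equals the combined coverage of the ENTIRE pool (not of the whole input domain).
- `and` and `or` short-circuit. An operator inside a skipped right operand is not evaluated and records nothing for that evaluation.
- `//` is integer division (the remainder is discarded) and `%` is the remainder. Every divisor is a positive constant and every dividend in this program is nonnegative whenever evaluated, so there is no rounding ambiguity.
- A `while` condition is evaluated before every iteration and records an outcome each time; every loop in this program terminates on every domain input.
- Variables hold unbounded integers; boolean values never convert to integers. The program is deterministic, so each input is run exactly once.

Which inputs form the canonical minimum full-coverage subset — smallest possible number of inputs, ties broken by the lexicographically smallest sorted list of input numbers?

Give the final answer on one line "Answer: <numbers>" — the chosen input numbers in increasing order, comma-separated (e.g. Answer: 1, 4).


input #1 (n=6, r=8): covers B1=F, B2=E, B3=F, B4=T, B4=F
input #2 (n=9, r=7): covers B1=T, B2=E, B4=T, B4=F
input #3 (n=1, r=2): covers B1=T, B2=S, B4=T, B4=F
input #4 (n=1, r=4): covers B1=T, B2=S, B4=T, B4=F
input #5 (n=7, r=3): covers B1=T, B2=S, B4=T, B4=F
pool-wide coverage (7 outcomes): B1=T, B1=F, B2=S, B2=E, B3=F, B4=T, B4=F
size 1 is not enough: best union over all size-1 subsets is 5/7
size 2: inputs {1, 3} cover all 7 outcomes, and no lexicographically smaller subset of this size does
Answer: 1, 3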